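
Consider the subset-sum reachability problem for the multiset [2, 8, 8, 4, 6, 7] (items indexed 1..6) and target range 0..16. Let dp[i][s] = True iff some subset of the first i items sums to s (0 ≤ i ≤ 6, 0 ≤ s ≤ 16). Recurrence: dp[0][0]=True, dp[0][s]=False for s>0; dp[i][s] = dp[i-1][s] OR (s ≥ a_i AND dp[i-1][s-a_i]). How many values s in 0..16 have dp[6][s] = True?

i\s   0   1   2   3   4   5   6   7   8   9  10  11  12  13  14  15  16
  0   T   F   F   F   F   F   F   F   F   F   F   F   F   F   F   F   F
  1   T   F   T   F   F   F   F   F   F   F   F   F   F   F   F   F   F
  2   T   F   T   F   F   F   F   F   T   F   T   F   F   F   F   F   F
  3   T   F   T   F   F   F   F   F   T   F   T   F   F   F   F   F   T
  4   T   F   T   F   T   F   T   F   T   F   T   F   T   F   T   F   T
  5   T   F   T   F   T   F   T   F   T   F   T   F   T   F   T   F   T
  6   T   F   T   F   T   F   T   T   T   T   T   T   T   T   T   T   T

14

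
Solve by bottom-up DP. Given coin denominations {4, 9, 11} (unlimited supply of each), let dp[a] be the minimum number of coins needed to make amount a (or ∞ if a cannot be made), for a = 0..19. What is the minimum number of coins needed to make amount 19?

3

 a  0  1  2  3  4  5  6  7  8  9 10 11 12 13 14 15 16 17 18 19
dp  0  -  -  -  1  -  -  -  2  1  -  1  3  2  -  2  4  3  2  3
(- denotes ∞ / unreachable)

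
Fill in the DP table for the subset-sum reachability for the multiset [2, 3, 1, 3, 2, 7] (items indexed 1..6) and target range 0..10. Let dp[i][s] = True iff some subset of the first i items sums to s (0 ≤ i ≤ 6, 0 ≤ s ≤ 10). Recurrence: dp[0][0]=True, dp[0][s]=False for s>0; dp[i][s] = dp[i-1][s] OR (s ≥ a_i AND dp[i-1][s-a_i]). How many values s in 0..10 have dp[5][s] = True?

11

i\s   0   1   2   3   4   5   6   7   8   9  10
  0   T   F   F   F   F   F   F   F   F   F   F
  1   T   F   T   F   F   F   F   F   F   F   F
  2   T   F   T   T   F   T   F   F   F   F   F
  3   T   T   T   T   T   T   T   F   F   F   F
  4   T   T   T   T   T   T   T   T   T   T   F
  5   T   T   T   T   T   T   T   T   T   T   T
  6   T   T   T   T   T   T   T   T   T   T   T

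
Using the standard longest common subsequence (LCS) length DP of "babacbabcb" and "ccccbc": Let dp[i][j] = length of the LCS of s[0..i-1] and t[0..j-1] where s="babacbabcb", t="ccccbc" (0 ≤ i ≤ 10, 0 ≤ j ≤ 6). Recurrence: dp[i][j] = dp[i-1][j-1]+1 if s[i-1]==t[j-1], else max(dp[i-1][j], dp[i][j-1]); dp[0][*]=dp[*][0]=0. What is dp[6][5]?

   ''  c  c  c  c  b  c
''  0  0  0  0  0  0  0
 b  0  0  0  0  0  1  1
 a  0  0  0  0  0  1  1
 b  0  0  0  0  0  1  1
 a  0  0  0  0  0  1  1
 c  0  1  1  1  1  1  2
 b  0  1  1  1  1  2  2
 a  0  1  1  1  1  2  2
 b  0  1  1  1  1  2  2
 c  0  1  2  2  2  2  3
 b  0  1  2  2  2  3  3

2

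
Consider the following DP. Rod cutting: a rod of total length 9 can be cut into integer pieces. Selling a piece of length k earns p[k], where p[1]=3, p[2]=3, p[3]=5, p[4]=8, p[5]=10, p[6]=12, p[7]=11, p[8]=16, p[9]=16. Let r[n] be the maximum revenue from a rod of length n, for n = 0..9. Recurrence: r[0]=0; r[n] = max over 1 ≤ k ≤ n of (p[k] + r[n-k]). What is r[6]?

18

   n    0    1    2    3    4    5    6    7    8    9
r[n]    0    3    6    9   12   15   18   21   24   27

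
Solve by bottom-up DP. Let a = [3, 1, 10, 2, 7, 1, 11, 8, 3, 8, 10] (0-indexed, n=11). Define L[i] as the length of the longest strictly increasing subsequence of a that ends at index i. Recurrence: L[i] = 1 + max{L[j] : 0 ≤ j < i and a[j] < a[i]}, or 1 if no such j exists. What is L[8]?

3

   i    0    1    2    3    4    5    6    7    8    9   10
a[i]    3    1   10    2    7    1   11    8    3    8   10
L[i]    1    1    2    2    3    1    4    4    3    4    5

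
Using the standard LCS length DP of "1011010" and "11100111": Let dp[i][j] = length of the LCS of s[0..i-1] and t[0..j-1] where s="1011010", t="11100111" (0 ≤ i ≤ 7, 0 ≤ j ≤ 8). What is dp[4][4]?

   ''  1  1  1  0  0  1  1  1
''  0  0  0  0  0  0  0  0  0
 1  0  1  1  1  1  1  1  1  1
 0  0  1  1  1  2  2  2  2  2
 1  0  1  2  2  2  2  3  3  3
 1  0  1  2  3  3  3  3  4  4
 0  0  1  2  3  4  4  4  4  4
 1  0  1  2  3  4  4  5  5  5
 0  0  1  2  3  4  5  5  5  5

3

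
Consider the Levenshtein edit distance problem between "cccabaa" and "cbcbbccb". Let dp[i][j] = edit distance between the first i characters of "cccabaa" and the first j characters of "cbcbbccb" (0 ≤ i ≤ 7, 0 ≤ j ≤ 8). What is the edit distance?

5

   ''  c  b  c  b  b  c  c  b
''  0  1  2  3  4  5  6  7  8
 c  1  0  1  2  3  4  5  6  7
 c  2  1  1  1  2  3  4  5  6
 c  3  2  2  1  2  3  3  4  5
 a  4  3  3  2  2  3  4  4  5
 b  5  4  3  3  2  2  3  4  4
 a  6  5  4  4  3  3  3  4  5
 a  7  6  5  5  4  4  4  4  5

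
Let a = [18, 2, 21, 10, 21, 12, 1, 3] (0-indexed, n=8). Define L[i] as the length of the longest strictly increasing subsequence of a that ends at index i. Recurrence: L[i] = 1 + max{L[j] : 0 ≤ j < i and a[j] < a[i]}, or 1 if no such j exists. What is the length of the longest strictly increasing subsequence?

3

   i    0    1    2    3    4    5    6    7
a[i]   18    2   21   10   21   12    1    3
L[i]    1    1    2    2    3    3    1    2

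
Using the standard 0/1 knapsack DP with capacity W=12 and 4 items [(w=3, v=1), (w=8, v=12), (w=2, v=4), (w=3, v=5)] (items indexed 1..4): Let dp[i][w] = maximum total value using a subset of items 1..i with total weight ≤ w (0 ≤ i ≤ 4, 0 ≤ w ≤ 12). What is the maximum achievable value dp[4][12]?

17

i\w   0   1   2   3   4   5   6   7   8   9  10  11  12
  0   0   0   0   0   0   0   0   0   0   0   0   0   0
  1   0   0   0   1   1   1   1   1   1   1   1   1   1
  2   0   0   0   1   1   1   1   1  12  12  12  13  13
  3   0   0   4   4   4   5   5   5  12  12  16  16  16
  4   0   0   4   5   5   9   9   9  12  12  16  17  17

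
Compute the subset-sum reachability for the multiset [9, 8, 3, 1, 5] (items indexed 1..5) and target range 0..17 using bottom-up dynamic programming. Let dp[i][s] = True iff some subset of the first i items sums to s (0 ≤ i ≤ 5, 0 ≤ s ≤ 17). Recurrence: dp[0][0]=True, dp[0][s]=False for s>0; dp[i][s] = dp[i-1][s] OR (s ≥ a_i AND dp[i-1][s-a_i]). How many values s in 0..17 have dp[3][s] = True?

i\s   0   1   2   3   4   5   6   7   8   9  10  11  12  13  14  15  16  17
  0   T   F   F   F   F   F   F   F   F   F   F   F   F   F   F   F   F   F
  1   T   F   F   F   F   F   F   F   F   T   F   F   F   F   F   F   F   F
  2   T   F   F   F   F   F   F   F   T   T   F   F   F   F   F   F   F   T
  3   T   F   F   T   F   F   F   F   T   T   F   T   T   F   F   F   F   T
  4   T   T   F   T   T   F   F   F   T   T   T   T   T   T   F   F   F   T
  5   T   T   F   T   T   T   T   F   T   T   T   T   T   T   T   T   T   T

7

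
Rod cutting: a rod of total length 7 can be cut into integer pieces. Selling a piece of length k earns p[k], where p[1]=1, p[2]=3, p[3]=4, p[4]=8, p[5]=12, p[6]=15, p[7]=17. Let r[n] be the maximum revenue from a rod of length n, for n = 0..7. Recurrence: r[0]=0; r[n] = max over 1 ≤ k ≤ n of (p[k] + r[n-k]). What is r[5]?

12

   n    0    1    2    3    4    5    6    7
r[n]    0    1    3    4    8   12   15   17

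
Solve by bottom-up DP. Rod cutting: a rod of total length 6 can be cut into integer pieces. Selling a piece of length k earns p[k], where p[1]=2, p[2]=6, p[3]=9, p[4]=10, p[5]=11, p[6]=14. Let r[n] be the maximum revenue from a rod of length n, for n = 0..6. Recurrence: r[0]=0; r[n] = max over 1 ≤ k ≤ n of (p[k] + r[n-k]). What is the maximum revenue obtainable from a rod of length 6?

   n    0    1    2    3    4    5    6
r[n]    0    2    6    9   12   15   18

18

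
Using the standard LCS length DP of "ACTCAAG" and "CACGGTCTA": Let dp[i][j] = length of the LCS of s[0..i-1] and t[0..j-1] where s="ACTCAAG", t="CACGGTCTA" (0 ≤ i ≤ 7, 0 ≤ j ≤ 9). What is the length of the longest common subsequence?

   ''  C  A  C  G  G  T  C  T  A
''  0  0  0  0  0  0  0  0  0  0
 A  0  0  1  1  1  1  1  1  1  1
 C  0  1  1  2  2  2  2  2  2  2
 T  0  1  1  2  2  2  3  3  3  3
 C  0  1  1  2  2  2  3  4  4  4
 A  0  1  2  2  2  2  3  4  4  5
 A  0  1  2  2  2  2  3  4  4  5
 G  0  1  2  2  3  3  3  4  4  5

5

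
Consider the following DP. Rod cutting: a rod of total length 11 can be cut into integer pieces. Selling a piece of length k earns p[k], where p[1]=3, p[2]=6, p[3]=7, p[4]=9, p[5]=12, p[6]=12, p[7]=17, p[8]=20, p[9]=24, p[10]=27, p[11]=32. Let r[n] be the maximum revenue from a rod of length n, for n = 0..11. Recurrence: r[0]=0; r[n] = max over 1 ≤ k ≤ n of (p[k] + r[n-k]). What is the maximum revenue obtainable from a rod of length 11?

33

   n    0    1    2    3    4    5    6    7    8    9   10   11
r[n]    0    3    6    9   12   15   18   21   24   27   30   33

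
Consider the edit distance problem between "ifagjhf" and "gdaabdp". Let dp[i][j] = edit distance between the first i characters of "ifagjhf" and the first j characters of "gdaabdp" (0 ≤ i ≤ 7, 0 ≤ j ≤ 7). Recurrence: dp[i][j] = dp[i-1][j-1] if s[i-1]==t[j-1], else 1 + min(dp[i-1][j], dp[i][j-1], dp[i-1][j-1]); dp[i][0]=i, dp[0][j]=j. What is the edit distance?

   ''  g  d  a  a  b  d  p
''  0  1  2  3  4  5  6  7
 i  1  1  2  3  4  5  6  7
 f  2  2  2  3  4  5  6  7
 a  3  3  3  2  3  4  5  6
 g  4  3  4  3  3  4  5  6
 j  5  4  4  4  4  4  5  6
 h  6  5  5  5  5  5  5  6
 f  7  6  6  6  6  6  6  6

6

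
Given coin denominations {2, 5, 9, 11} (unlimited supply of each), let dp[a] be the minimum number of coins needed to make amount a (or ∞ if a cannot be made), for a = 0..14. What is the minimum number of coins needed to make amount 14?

 a  0  1  2  3  4  5  6  7  8  9 10 11 12 13 14
dp  0  -  1  -  2  1  3  2  4  1  2  1  3  2  2
(- denotes ∞ / unreachable)

2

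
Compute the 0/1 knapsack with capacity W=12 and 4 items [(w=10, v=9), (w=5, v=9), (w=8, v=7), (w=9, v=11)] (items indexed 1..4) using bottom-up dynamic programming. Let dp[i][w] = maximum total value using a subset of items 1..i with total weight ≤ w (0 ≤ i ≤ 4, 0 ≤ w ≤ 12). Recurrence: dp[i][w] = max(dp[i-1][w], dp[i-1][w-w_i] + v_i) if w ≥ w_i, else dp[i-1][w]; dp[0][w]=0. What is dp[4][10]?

i\w   0   1   2   3   4   5   6   7   8   9  10  11  12
  0   0   0   0   0   0   0   0   0   0   0   0   0   0
  1   0   0   0   0   0   0   0   0   0   0   9   9   9
  2   0   0   0   0   0   9   9   9   9   9   9   9   9
  3   0   0   0   0   0   9   9   9   9   9   9   9   9
  4   0   0   0   0   0   9   9   9   9  11  11  11  11

11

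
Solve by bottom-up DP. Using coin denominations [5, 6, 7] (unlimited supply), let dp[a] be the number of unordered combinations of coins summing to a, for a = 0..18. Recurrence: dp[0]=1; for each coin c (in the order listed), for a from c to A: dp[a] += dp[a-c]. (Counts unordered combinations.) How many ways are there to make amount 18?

2

after  coin     0     1     2     3     4     5     6     7     8     9    10    11    12    13    14    15    16    17    18
          5     1     0     0     0     0     1     0     0     0     0     1     0     0     0     0     1     0     0     0
          6     1     0     0     0     0     1     1     0     0     0     1     1     1     0     0     1     1     1     1
          7     1     0     0     0     0     1     1     1     0     0     1     1     2     1     1     1     1     2     2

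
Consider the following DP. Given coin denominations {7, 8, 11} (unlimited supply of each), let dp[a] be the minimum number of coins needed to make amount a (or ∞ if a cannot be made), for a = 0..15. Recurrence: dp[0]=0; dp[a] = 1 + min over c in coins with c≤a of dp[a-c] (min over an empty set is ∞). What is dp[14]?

2

 a  0  1  2  3  4  5  6  7  8  9 10 11 12 13 14 15
dp  0  -  -  -  -  -  -  1  1  -  -  1  -  -  2  2
(- denotes ∞ / unreachable)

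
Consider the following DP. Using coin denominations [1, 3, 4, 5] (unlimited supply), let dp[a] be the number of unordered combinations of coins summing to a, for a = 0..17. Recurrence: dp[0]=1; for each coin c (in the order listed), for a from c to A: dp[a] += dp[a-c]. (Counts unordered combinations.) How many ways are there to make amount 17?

after  coin     0     1     2     3     4     5     6     7     8     9    10    11    12    13    14    15    16    17
          1     1     1     1     1     1     1     1     1     1     1     1     1     1     1     1     1     1     1
          3     1     1     1     2     2     2     3     3     3     4     4     4     5     5     5     6     6     6
          4     1     1     1     2     3     3     4     5     6     7     8     9    11    12    13    15    17    18
          5     1     1     1     2     3     4     5     6     8    10    12    14    17    20    23    27    31    35

35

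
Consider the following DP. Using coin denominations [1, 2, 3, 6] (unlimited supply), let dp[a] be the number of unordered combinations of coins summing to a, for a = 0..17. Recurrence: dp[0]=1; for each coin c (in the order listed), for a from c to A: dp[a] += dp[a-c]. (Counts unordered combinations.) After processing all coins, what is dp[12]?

27

after  coin     0     1     2     3     4     5     6     7     8     9    10    11    12    13    14    15    16    17
          1     1     1     1     1     1     1     1     1     1     1     1     1     1     1     1     1     1     1
          2     1     1     2     2     3     3     4     4     5     5     6     6     7     7     8     8     9     9
          3     1     1     2     3     4     5     7     8    10    12    14    16    19    21    24    27    30    33
          6     1     1     2     3     4     5     8     9    12    15    18    21    27    30    36    42    48    54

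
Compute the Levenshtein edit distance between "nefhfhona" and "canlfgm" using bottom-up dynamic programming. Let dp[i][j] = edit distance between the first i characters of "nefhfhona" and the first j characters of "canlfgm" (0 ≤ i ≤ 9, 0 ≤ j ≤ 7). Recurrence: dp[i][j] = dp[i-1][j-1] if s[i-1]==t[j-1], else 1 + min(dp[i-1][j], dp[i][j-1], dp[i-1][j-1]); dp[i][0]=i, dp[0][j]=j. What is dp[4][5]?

4

   ''  c  a  n  l  f  g  m
''  0  1  2  3  4  5  6  7
 n  1  1  2  2  3  4  5  6
 e  2  2  2  3  3  4  5  6
 f  3  3  3  3  4  3  4  5
 h  4  4  4  4  4  4  4  5
 f  5  5  5  5  5  4  5  5
 h  6  6  6  6  6  5  5  6
 o  7  7  7  7  7  6  6  6
 n  8  8  8  7  8  7  7  7
 a  9  9  8  8  8  8  8  8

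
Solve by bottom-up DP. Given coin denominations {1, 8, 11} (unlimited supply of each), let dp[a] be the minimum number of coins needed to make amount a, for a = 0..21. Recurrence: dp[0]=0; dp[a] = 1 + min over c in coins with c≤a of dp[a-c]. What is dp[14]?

 a  0  1  2  3  4  5  6  7  8  9 10 11 12 13 14 15 16 17 18 19 20 21
dp  0  1  2  3  4  5  6  7  1  2  3  1  2  3  4  5  2  3  4  2  3  4

4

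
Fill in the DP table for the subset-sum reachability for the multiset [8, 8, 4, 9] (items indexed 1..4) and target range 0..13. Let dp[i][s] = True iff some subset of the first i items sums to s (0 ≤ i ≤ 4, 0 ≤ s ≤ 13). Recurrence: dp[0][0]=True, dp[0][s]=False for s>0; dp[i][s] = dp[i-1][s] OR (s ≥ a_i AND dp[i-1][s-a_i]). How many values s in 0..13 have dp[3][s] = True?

4

i\s   0   1   2   3   4   5   6   7   8   9  10  11  12  13
  0   T   F   F   F   F   F   F   F   F   F   F   F   F   F
  1   T   F   F   F   F   F   F   F   T   F   F   F   F   F
  2   T   F   F   F   F   F   F   F   T   F   F   F   F   F
  3   T   F   F   F   T   F   F   F   T   F   F   F   T   F
  4   T   F   F   F   T   F   F   F   T   T   F   F   T   T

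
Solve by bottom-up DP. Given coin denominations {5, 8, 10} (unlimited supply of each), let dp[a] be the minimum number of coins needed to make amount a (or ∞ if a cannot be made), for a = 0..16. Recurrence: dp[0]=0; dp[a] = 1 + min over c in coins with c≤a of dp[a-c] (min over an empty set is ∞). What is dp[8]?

1

 a  0  1  2  3  4  5  6  7  8  9 10 11 12 13 14 15 16
dp  0  -  -  -  -  1  -  -  1  -  1  -  -  2  -  2  2
(- denotes ∞ / unreachable)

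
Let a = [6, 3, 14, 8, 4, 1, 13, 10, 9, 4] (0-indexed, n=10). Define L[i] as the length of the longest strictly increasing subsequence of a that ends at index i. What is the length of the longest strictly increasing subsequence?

3

   i    0    1    2    3    4    5    6    7    8    9
a[i]    6    3   14    8    4    1   13   10    9    4
L[i]    1    1    2    2    2    1    3    3    3    2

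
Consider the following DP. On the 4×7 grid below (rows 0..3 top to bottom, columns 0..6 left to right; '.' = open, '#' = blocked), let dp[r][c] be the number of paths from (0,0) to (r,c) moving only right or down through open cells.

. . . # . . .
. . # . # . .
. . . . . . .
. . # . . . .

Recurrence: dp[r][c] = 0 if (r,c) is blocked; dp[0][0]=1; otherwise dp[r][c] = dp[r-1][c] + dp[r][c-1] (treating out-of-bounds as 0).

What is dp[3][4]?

r\c   0   1   2   3   4   5   6
  0   1   1   1   0   0   0   0
  1   1   2   0   0   0   0   0
  2   1   3   3   3   3   3   3
  3   1   4   0   3   6   9  12

6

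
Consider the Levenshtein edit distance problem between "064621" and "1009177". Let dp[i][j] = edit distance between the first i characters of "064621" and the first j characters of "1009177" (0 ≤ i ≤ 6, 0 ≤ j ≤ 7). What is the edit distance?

6

   ''  1  0  0  9  1  7  7
''  0  1  2  3  4  5  6  7
 0  1  1  1  2  3  4  5  6
 6  2  2  2  2  3  4  5  6
 4  3  3  3  3  3  4  5  6
 6  4  4  4  4  4  4  5  6
 2  5  5  5  5  5  5  5  6
 1  6  5  6  6  6  5  6  6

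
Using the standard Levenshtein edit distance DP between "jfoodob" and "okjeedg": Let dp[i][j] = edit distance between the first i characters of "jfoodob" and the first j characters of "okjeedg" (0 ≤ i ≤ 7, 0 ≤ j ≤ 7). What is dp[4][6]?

5

   ''  o  k  j  e  e  d  g
''  0  1  2  3  4  5  6  7
 j  1  1  2  2  3  4  5  6
 f  2  2  2  3  3  4  5  6
 o  3  2  3  3  4  4  5  6
 o  4  3  3  4  4  5  5  6
 d  5  4  4  4  5  5  5  6
 o  6  5  5  5  5  6  6  6
 b  7  6  6  6  6  6  7  7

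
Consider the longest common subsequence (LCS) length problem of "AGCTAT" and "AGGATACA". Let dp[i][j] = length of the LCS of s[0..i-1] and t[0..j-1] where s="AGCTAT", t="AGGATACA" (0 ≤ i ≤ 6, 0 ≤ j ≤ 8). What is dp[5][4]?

   ''  A  G  G  A  T  A  C  A
''  0  0  0  0  0  0  0  0  0
 A  0  1  1  1  1  1  1  1  1
 G  0  1  2  2  2  2  2  2  2
 C  0  1  2  2  2  2  2  3  3
 T  0  1  2  2  2  3  3  3  3
 A  0  1  2  2  3  3  4  4  4
 T  0  1  2  2  3  4  4  4  4

3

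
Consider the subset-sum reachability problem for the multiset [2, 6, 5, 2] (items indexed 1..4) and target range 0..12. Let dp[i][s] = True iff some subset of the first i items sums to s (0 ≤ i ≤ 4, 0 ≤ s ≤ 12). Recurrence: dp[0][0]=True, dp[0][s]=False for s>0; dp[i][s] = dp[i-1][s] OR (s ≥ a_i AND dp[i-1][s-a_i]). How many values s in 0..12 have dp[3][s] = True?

i\s   0   1   2   3   4   5   6   7   8   9  10  11  12
  0   T   F   F   F   F   F   F   F   F   F   F   F   F
  1   T   F   T   F   F   F   F   F   F   F   F   F   F
  2   T   F   T   F   F   F   T   F   T   F   F   F   F
  3   T   F   T   F   F   T   T   T   T   F   F   T   F
  4   T   F   T   F   T   T   T   T   T   T   T   T   F

7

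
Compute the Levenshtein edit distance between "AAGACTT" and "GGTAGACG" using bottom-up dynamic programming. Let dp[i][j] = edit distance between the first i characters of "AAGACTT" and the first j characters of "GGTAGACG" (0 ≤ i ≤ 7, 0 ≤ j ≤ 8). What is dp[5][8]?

   ''  G  G  T  A  G  A  C  G
''  0  1  2  3  4  5  6  7  8
 A  1  1  2  3  3  4  5  6  7
 A  2  2  2  3  3  4  4  5  6
 G  3  2  2  3  4  3  4  5  5
 A  4  3  3  3  3  4  3  4  5
 C  5  4  4  4  4  4  4  3  4
 T  6  5  5  4  5  5  5  4  4
 T  7  6  6  5  5  6  6  5  5

4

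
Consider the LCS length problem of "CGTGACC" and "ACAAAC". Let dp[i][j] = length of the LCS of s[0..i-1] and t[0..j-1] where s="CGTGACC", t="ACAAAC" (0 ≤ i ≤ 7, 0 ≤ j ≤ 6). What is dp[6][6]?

   ''  A  C  A  A  A  C
''  0  0  0  0  0  0  0
 C  0  0  1  1  1  1  1
 G  0  0  1  1  1  1  1
 T  0  0  1  1  1  1  1
 G  0  0  1  1  1  1  1
 A  0  1  1  2  2  2  2
 C  0  1  2  2  2  2  3
 C  0  1  2  2  2  2  3

3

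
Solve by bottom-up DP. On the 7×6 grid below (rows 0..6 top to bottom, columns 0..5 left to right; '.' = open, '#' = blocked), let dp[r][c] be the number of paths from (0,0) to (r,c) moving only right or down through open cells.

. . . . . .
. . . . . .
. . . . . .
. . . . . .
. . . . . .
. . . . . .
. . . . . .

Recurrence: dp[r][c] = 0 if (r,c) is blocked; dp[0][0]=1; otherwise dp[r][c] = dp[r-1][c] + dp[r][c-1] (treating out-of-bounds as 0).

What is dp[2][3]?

r\c   0   1   2   3   4   5
  0   1   1   1   1   1   1
  1   1   2   3   4   5   6
  2   1   3   6  10  15  21
  3   1   4  10  20  35  56
  4   1   5  15  35  70 126
  5   1   6  21  56 126 252
  6   1   7  28  84 210 462

10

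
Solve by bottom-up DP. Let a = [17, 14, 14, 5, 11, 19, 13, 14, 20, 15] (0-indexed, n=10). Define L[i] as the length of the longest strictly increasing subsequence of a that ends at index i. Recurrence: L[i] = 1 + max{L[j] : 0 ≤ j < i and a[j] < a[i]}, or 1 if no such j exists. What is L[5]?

3

   i    0    1    2    3    4    5    6    7    8    9
a[i]   17   14   14    5   11   19   13   14   20   15
L[i]    1    1    1    1    2    3    3    4    5    5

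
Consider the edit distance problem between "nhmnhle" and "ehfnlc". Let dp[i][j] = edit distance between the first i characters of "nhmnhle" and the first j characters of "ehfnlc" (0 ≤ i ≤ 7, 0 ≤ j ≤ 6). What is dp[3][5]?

4

   ''  e  h  f  n  l  c
''  0  1  2  3  4  5  6
 n  1  1  2  3  3  4  5
 h  2  2  1  2  3  4  5
 m  3  3  2  2  3  4  5
 n  4  4  3  3  2  3  4
 h  5  5  4  4  3  3  4
 l  6  6  5  5  4  3  4
 e  7  6  6  6  5  4  4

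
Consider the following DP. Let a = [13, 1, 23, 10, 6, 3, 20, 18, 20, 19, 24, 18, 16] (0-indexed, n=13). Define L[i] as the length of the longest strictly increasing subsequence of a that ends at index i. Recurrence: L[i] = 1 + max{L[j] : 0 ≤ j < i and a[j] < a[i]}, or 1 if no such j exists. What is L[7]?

   i    0    1    2    3    4    5    6    7    8    9   10   11   12
a[i]   13    1   23   10    6    3   20   18   20   19   24   18   16
L[i]    1    1    2    2    2    2    3    3    4    4    5    3    3

3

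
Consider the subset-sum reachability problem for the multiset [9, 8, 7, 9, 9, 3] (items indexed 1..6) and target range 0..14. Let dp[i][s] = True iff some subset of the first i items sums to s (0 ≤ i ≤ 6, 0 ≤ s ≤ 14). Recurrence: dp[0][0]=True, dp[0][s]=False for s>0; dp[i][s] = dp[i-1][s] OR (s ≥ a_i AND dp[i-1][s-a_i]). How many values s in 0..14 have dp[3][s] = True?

i\s   0   1   2   3   4   5   6   7   8   9  10  11  12  13  14
  0   T   F   F   F   F   F   F   F   F   F   F   F   F   F   F
  1   T   F   F   F   F   F   F   F   F   T   F   F   F   F   F
  2   T   F   F   F   F   F   F   F   T   T   F   F   F   F   F
  3   T   F   F   F   F   F   F   T   T   T   F   F   F   F   F
  4   T   F   F   F   F   F   F   T   T   T   F   F   F   F   F
  5   T   F   F   F   F   F   F   T   T   T   F   F   F   F   F
  6   T   F   F   T   F   F   F   T   T   T   T   T   T   F   F

4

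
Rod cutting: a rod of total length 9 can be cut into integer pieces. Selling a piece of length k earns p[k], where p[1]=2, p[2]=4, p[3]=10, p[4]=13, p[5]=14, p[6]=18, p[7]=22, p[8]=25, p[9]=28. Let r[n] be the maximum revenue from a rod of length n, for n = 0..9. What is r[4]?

13

   n    0    1    2    3    4    5    6    7    8    9
r[n]    0    2    4   10   13   15   20   23   26   30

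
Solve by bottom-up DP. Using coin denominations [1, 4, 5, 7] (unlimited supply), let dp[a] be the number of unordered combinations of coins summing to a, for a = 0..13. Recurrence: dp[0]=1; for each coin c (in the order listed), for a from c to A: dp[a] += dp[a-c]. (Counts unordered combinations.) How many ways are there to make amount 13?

11

after  coin     0     1     2     3     4     5     6     7     8     9    10    11    12    13
          1     1     1     1     1     1     1     1     1     1     1     1     1     1     1
          4     1     1     1     1     2     2     2     2     3     3     3     3     4     4
          5     1     1     1     1     2     3     3     3     4     5     6     6     7     8
          7     1     1     1     1     2     3     3     4     5     6     7     8    10    11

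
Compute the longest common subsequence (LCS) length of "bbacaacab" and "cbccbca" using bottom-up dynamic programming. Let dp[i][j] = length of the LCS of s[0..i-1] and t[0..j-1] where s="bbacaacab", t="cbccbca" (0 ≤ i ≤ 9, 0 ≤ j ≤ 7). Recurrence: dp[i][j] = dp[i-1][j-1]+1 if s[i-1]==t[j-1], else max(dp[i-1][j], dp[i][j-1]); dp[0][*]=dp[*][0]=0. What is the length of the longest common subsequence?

4

   ''  c  b  c  c  b  c  a
''  0  0  0  0  0  0  0  0
 b  0  0  1  1  1  1  1  1
 b  0  0  1  1  1  2  2  2
 a  0  0  1  1  1  2  2  3
 c  0  1  1  2  2  2  3  3
 a  0  1  1  2  2  2  3  4
 a  0  1  1  2  2  2  3  4
 c  0  1  1  2  3  3  3  4
 a  0  1  1  2  3  3  3  4
 b  0  1  2  2  3  4  4  4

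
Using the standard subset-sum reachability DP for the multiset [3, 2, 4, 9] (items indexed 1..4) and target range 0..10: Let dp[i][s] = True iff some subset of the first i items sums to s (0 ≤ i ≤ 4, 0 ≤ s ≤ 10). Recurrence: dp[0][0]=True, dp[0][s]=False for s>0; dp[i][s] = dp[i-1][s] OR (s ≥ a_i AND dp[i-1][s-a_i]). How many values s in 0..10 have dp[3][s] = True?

8

i\s   0   1   2   3   4   5   6   7   8   9  10
  0   T   F   F   F   F   F   F   F   F   F   F
  1   T   F   F   T   F   F   F   F   F   F   F
  2   T   F   T   T   F   T   F   F   F   F   F
  3   T   F   T   T   T   T   T   T   F   T   F
  4   T   F   T   T   T   T   T   T   F   T   F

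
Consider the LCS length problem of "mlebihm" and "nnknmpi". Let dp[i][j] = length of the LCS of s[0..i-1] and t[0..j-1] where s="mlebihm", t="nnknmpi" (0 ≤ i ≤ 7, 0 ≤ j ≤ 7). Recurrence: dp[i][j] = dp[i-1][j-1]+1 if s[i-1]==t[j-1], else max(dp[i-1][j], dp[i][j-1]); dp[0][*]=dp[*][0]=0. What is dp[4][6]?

1

   ''  n  n  k  n  m  p  i
''  0  0  0  0  0  0  0  0
 m  0  0  0  0  0  1  1  1
 l  0  0  0  0  0  1  1  1
 e  0  0  0  0  0  1  1  1
 b  0  0  0  0  0  1  1  1
 i  0  0  0  0  0  1  1  2
 h  0  0  0  0  0  1  1  2
 m  0  0  0  0  0  1  1  2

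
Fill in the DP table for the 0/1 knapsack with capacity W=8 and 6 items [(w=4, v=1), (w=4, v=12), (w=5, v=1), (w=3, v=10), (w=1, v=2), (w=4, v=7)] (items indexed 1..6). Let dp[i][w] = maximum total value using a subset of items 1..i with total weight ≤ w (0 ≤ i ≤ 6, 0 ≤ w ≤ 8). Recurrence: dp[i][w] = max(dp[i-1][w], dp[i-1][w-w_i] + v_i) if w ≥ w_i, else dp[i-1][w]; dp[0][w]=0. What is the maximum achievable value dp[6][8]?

i\w   0   1   2   3   4   5   6   7   8
  0   0   0   0   0   0   0   0   0   0
  1   0   0   0   0   1   1   1   1   1
  2   0   0   0   0  12  12  12  12  13
  3   0   0   0   0  12  12  12  12  13
  4   0   0   0  10  12  12  12  22  22
  5   0   2   2  10  12  14  14  22  24
  6   0   2   2  10  12  14  14  22  24

24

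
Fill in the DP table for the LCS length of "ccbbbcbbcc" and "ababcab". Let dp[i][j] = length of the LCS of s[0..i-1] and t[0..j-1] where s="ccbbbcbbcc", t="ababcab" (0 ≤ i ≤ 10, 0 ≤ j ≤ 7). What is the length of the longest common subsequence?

4

   ''  a  b  a  b  c  a  b
''  0  0  0  0  0  0  0  0
 c  0  0  0  0  0  1  1  1
 c  0  0  0  0  0  1  1  1
 b  0  0  1  1  1  1  1  2
 b  0  0  1  1  2  2  2  2
 b  0  0  1  1  2  2  2  3
 c  0  0  1  1  2  3  3  3
 b  0  0  1  1  2  3  3  4
 b  0  0  1  1  2  3  3  4
 c  0  0  1  1  2  3  3  4
 c  0  0  1  1  2  3  3  4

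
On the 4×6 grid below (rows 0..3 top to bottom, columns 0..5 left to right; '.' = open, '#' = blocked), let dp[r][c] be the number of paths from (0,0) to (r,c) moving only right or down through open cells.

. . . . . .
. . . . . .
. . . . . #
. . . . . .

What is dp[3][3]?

20

r\c   0   1   2   3   4   5
  0   1   1   1   1   1   1
  1   1   2   3   4   5   6
  2   1   3   6  10  15   0
  3   1   4  10  20  35  35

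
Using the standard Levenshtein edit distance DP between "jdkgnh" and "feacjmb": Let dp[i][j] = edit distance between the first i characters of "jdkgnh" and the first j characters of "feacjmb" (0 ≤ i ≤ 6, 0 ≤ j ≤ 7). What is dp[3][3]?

   ''  f  e  a  c  j  m  b
''  0  1  2  3  4  5  6  7
 j  1  1  2  3  4  4  5  6
 d  2  2  2  3  4  5  5  6
 k  3  3  3  3  4  5  6  6
 g  4  4  4  4  4  5  6  7
 n  5  5  5  5  5  5  6  7
 h  6  6  6  6  6  6  6  7

3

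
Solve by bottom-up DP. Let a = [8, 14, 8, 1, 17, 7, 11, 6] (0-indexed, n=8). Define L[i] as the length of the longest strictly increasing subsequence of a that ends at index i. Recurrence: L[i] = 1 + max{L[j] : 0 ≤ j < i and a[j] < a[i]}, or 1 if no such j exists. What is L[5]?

2

   i    0    1    2    3    4    5    6    7
a[i]    8   14    8    1   17    7   11    6
L[i]    1    2    1    1    3    2    3    2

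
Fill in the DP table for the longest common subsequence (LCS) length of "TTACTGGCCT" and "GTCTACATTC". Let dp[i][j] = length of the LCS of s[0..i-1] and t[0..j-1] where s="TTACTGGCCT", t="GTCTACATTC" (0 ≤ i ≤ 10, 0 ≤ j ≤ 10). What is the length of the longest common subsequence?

6

   ''  G  T  C  T  A  C  A  T  T  C
''  0  0  0  0  0  0  0  0  0  0  0
 T  0  0  1  1  1  1  1  1  1  1  1
 T  0  0  1  1  2  2  2  2  2  2  2
 A  0  0  1  1  2  3  3  3  3  3  3
 C  0  0  1  2  2  3  4  4  4  4  4
 T  0  0  1  2  3  3  4  4  5  5  5
 G  0  1  1  2  3  3  4  4  5  5  5
 G  0  1  1  2  3  3  4  4  5  5  5
 C  0  1  1  2  3  3  4  4  5  5  6
 C  0  1  1  2  3  3  4  4  5  5  6
 T  0  1  2  2  3  3  4  4  5  6  6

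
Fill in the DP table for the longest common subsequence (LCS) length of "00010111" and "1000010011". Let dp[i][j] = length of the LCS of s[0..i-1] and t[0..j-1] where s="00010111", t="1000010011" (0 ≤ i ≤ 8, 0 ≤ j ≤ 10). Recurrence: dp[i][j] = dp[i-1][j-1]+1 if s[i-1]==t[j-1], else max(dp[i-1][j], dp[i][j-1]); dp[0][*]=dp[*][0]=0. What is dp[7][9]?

   ''  1  0  0  0  0  1  0  0  1  1
''  0  0  0  0  0  0  0  0  0  0  0
 0  0  0  1  1  1  1  1  1  1  1  1
 0  0  0  1  2  2  2  2  2  2  2  2
 0  0  0  1  2  3  3  3  3  3  3  3
 1  0  1  1  2  3  3  4  4  4  4  4
 0  0  1  2  2  3  4  4  5  5  5  5
 1  0  1  2  2  3  4  5  5  5  6  6
 1  0  1  2  2  3  4  5  5  5  6  7
 1  0  1  2  2  3  4  5  5  5  6  7

6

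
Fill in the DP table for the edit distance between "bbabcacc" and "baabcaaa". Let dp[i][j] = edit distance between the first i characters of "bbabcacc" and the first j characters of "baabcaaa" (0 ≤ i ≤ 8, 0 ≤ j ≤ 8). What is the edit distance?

3

   ''  b  a  a  b  c  a  a  a
''  0  1  2  3  4  5  6  7  8
 b  1  0  1  2  3  4  5  6  7
 b  2  1  1  2  2  3  4  5  6
 a  3  2  1  1  2  3  3  4  5
 b  4  3  2  2  1  2  3  4  5
 c  5  4  3  3  2  1  2  3  4
 a  6  5  4  3  3  2  1  2  3
 c  7  6  5  4  4  3  2  2  3
 c  8  7  6  5  5  4  3  3  3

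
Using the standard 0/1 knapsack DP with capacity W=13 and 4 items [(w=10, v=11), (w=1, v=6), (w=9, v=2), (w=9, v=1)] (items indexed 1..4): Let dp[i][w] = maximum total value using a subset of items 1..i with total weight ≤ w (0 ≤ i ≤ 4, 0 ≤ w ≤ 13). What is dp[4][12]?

17

i\w   0   1   2   3   4   5   6   7   8   9  10  11  12  13
  0   0   0   0   0   0   0   0   0   0   0   0   0   0   0
  1   0   0   0   0   0   0   0   0   0   0  11  11  11  11
  2   0   6   6   6   6   6   6   6   6   6  11  17  17  17
  3   0   6   6   6   6   6   6   6   6   6  11  17  17  17
  4   0   6   6   6   6   6   6   6   6   6  11  17  17  17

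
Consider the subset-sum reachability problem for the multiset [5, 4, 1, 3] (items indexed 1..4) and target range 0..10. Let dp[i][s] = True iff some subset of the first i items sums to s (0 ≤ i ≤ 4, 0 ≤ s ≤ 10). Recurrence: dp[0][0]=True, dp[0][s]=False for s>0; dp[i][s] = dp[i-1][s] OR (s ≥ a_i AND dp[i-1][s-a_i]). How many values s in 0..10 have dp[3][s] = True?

7

i\s   0   1   2   3   4   5   6   7   8   9  10
  0   T   F   F   F   F   F   F   F   F   F   F
  1   T   F   F   F   F   T   F   F   F   F   F
  2   T   F   F   F   T   T   F   F   F   T   F
  3   T   T   F   F   T   T   T   F   F   T   T
  4   T   T   F   T   T   T   T   T   T   T   T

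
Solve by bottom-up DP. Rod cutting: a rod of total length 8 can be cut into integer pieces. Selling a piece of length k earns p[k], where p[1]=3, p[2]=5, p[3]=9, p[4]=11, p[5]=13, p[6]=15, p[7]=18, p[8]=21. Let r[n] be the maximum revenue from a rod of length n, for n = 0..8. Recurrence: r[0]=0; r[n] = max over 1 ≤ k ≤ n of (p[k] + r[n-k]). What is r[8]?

24

   n    0    1    2    3    4    5    6    7    8
r[n]    0    3    6    9   12   15   18   21   24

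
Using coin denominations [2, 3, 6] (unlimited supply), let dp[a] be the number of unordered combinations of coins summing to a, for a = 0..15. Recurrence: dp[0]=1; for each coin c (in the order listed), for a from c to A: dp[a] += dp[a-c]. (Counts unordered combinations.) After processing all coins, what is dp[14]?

after  coin     0     1     2     3     4     5     6     7     8     9    10    11    12    13    14    15
          2     1     0     1     0     1     0     1     0     1     0     1     0     1     0     1     0
          3     1     0     1     1     1     1     2     1     2     2     2     2     3     2     3     3
          6     1     0     1     1     1     1     3     1     3     3     3     3     6     3     6     6

6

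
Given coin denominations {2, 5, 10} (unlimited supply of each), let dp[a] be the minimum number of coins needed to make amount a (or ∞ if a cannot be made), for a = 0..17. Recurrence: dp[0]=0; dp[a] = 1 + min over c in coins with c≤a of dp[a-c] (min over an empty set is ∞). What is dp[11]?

 a  0  1  2  3  4  5  6  7  8  9 10 11 12 13 14 15 16 17
dp  0  -  1  -  2  1  3  2  4  3  1  4  2  5  3  2  4  3
(- denotes ∞ / unreachable)

4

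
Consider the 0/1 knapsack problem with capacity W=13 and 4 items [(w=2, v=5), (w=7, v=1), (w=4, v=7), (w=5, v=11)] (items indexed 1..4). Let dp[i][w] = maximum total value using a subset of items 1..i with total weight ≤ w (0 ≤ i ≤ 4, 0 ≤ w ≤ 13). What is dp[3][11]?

12

i\w   0   1   2   3   4   5   6   7   8   9  10  11  12  13
  0   0   0   0   0   0   0   0   0   0   0   0   0   0   0
  1   0   0   5   5   5   5   5   5   5   5   5   5   5   5
  2   0   0   5   5   5   5   5   5   5   6   6   6   6   6
  3   0   0   5   5   7   7  12  12  12  12  12  12  12  13
  4   0   0   5   5   7  11  12  16  16  18  18  23  23  23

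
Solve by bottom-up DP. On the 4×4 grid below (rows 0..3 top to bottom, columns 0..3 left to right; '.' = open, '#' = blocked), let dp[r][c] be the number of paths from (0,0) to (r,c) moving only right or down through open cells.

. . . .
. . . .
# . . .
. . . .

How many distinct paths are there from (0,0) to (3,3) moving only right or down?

16

r\c   0   1   2   3
  0   1   1   1   1
  1   1   2   3   4
  2   0   2   5   9
  3   0   2   7  16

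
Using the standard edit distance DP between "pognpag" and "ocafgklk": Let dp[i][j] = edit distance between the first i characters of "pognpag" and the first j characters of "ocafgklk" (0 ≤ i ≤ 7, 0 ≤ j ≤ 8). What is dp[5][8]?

   ''  o  c  a  f  g  k  l  k
''  0  1  2  3  4  5  6  7  8
 p  1  1  2  3  4  5  6  7  8
 o  2  1  2  3  4  5  6  7  8
 g  3  2  2  3  4  4  5  6  7
 n  4  3  3  3  4  5  5  6  7
 p  5  4  4  4  4  5  6  6  7
 a  6  5  5  4  5  5  6  7  7
 g  7  6  6  5  5  5  6  7  8

7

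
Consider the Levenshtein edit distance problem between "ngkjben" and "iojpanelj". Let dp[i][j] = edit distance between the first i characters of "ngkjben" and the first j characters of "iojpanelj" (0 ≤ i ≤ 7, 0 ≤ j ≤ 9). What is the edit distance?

   ''  i  o  j  p  a  n  e  l  j
''  0  1  2  3  4  5  6  7  8  9
 n  1  1  2  3  4  5  5  6  7  8
 g  2  2  2  3  4  5  6  6  7  8
 k  3  3  3  3  4  5  6  7  7  8
 j  4  4  4  3  4  5  6  7  8  7
 b  5  5  5  4  4  5  6  7  8  8
 e  6  6  6  5  5  5  6  6  7  8
 n  7  7  7  6  6  6  5  6  7  8

8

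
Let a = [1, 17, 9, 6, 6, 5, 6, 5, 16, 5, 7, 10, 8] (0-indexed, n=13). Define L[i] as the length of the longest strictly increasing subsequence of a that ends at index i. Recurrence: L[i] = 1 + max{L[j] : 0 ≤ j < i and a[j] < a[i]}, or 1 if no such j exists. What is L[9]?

2

   i    0    1    2    3    4    5    6    7    8    9   10   11   12
a[i]    1   17    9    6    6    5    6    5   16    5    7   10    8
L[i]    1    2    2    2    2    2    3    2    4    2    4    5    5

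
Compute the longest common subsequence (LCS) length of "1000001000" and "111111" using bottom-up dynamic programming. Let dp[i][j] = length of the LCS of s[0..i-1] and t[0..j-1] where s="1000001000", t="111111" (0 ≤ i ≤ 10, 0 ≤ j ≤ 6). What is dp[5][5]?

   ''  1  1  1  1  1  1
''  0  0  0  0  0  0  0
 1  0  1  1  1  1  1  1
 0  0  1  1  1  1  1  1
 0  0  1  1  1  1  1  1
 0  0  1  1  1  1  1  1
 0  0  1  1  1  1  1  1
 0  0  1  1  1  1  1  1
 1  0  1  2  2  2  2  2
 0  0  1  2  2  2  2  2
 0  0  1  2  2  2  2  2
 0  0  1  2  2  2  2  2

1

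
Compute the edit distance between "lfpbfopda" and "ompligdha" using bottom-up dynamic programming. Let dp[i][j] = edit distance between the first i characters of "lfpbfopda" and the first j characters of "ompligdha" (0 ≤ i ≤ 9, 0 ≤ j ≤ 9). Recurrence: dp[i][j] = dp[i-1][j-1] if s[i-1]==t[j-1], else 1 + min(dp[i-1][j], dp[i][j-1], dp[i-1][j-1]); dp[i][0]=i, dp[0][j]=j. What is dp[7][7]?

6

   ''  o  m  p  l  i  g  d  h  a
''  0  1  2  3  4  5  6  7  8  9
 l  1  1  2  3  3  4  5  6  7  8
 f  2  2  2  3  4  4  5  6  7  8
 p  3  3  3  2  3  4  5  6  7  8
 b  4  4  4  3  3  4  5  6  7  8
 f  5  5  5  4  4  4  5  6  7  8
 o  6  5  6  5  5  5  5  6  7  8
 p  7  6  6  6  6  6  6  6  7  8
 d  8  7  7  7  7  7  7  6  7  8
 a  9  8  8  8  8  8  8  7  7  7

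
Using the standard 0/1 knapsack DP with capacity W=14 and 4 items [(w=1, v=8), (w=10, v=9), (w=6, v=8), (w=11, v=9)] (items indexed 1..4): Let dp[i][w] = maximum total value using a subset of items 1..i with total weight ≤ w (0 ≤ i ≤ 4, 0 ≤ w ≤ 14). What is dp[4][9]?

i\w   0   1   2   3   4   5   6   7   8   9  10  11  12  13  14
  0   0   0   0   0   0   0   0   0   0   0   0   0   0   0   0
  1   0   8   8   8   8   8   8   8   8   8   8   8   8   8   8
  2   0   8   8   8   8   8   8   8   8   8   9  17  17  17  17
  3   0   8   8   8   8   8   8  16  16  16  16  17  17  17  17
  4   0   8   8   8   8   8   8  16  16  16  16  17  17  17  17

16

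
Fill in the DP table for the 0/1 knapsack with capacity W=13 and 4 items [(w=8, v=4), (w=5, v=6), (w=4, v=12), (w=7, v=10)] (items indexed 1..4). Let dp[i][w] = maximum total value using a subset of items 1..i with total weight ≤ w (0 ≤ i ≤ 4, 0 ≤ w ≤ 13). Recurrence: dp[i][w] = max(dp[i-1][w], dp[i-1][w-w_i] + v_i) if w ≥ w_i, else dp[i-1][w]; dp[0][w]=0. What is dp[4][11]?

22

i\w   0   1   2   3   4   5   6   7   8   9  10  11  12  13
  0   0   0   0   0   0   0   0   0   0   0   0   0   0   0
  1   0   0   0   0   0   0   0   0   4   4   4   4   4   4
  2   0   0   0   0   0   6   6   6   6   6   6   6   6  10
  3   0   0   0   0  12  12  12  12  12  18  18  18  18  18
  4   0   0   0   0  12  12  12  12  12  18  18  22  22  22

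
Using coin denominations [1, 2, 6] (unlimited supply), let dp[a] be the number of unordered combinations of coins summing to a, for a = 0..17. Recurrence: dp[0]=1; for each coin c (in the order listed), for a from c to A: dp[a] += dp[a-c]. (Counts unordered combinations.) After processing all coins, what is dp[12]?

after  coin     0     1     2     3     4     5     6     7     8     9    10    11    12    13    14    15    16    17
          1     1     1     1     1     1     1     1     1     1     1     1     1     1     1     1     1     1     1
          2     1     1     2     2     3     3     4     4     5     5     6     6     7     7     8     8     9     9
          6     1     1     2     2     3     3     5     5     7     7     9     9    12    12    15    15    18    18

12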